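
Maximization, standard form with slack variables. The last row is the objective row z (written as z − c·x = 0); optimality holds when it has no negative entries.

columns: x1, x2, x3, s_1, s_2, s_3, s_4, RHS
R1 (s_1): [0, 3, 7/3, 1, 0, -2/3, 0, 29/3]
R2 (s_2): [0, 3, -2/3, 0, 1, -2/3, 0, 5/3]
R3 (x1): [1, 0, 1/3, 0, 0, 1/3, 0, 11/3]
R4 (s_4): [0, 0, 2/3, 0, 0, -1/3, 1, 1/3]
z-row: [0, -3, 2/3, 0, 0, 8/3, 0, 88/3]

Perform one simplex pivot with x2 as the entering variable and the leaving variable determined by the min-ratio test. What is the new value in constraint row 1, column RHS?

Ratio test on column x2 — row 1: (29/3)/3 = 29/9; row 2: (5/3)/3 = 5/9; row 3: entry 0 ≤ 0; row 4: entry 0 ≤ 0. Minimum is 5/9 at row 2 (s_2 leaves); pivot element 3.
Divide row 2 by 3; eliminate column x2 from the other rows.
Row 1 update in column RHS: 29/3 − 3·(5/9) = 8.

8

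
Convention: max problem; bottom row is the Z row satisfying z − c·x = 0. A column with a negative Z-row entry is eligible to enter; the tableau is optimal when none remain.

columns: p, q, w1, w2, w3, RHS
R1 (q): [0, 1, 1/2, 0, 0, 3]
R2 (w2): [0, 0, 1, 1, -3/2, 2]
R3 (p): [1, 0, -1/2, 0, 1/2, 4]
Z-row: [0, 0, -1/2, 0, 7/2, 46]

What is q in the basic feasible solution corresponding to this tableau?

q is basic (row 1); its value is the RHS of that row, 3.

3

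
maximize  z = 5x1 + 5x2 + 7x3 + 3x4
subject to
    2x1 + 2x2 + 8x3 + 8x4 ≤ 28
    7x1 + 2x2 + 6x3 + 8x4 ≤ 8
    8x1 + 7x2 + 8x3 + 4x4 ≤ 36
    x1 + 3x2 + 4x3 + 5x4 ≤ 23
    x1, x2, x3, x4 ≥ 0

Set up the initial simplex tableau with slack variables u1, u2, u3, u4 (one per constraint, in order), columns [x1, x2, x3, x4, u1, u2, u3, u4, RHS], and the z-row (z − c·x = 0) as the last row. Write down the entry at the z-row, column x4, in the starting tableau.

-3

The z-row carries the negated objective coefficients: the x4 entry is -3.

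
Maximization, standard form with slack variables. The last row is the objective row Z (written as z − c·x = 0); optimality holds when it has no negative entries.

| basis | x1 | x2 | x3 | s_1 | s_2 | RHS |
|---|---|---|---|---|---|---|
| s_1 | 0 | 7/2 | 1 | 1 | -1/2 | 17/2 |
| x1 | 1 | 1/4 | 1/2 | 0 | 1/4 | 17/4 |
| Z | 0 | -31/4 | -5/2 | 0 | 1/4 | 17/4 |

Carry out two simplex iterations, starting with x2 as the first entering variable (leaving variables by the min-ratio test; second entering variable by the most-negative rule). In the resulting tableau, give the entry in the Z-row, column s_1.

Ratio test on column x2 — row 1: (17/2)/(7/2) = 17/7; row 2: (17/4)/(1/4) = 17. Minimum is 17/7 at row 1 (s_1 leaves); pivot element 7/2.
Divide row 1 by 7/2; eliminate column x2 from the other rows.
Second iteration: most negative Z-row entry is -6/7 in column s_2, so s_2 enters.
Ratio test on column s_2 — row 1: entry -1/7 ≤ 0; row 2: (51/14)/(2/7) = 51/4. Minimum is 51/4 at row 2 (x1 leaves); pivot element 2/7.
Divide row 2 by 2/7; eliminate column s_2 from the other rows.
After both pivots, the entry at the Z-row, column s_1 is 2.

2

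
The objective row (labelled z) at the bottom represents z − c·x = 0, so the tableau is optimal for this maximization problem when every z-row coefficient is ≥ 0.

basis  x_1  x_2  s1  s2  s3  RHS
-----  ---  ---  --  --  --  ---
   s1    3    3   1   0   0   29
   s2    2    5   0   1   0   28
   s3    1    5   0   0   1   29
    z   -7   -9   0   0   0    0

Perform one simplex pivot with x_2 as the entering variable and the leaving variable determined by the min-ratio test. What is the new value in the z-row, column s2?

Ratio test on column x_2 — row 1: 29/3 = 29/3; row 2: 28/5 = 28/5; row 3: 29/5 = 29/5. Minimum is 28/5 at row 2 (s2 leaves); pivot element 5.
Divide row 2 by 5; eliminate column x_2 from the other rows.
z-row update in column s2: 0 − (-9)·(1/5) = 9/5.

9/5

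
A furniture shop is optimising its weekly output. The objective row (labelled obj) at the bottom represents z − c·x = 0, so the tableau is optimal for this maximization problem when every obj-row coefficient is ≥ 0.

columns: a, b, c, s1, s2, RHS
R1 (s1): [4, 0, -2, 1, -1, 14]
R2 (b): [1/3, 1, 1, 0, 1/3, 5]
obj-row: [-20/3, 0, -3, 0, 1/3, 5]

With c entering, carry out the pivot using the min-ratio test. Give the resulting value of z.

Ratio test on column c — row 1: entry -2 ≤ 0; row 2: 5/1 = 5. Minimum is 5 at row 2 (b leaves); pivot element 1.
Pivot on row 2; the obj-row RHS becomes 5 − (-3)·5 = 20.

20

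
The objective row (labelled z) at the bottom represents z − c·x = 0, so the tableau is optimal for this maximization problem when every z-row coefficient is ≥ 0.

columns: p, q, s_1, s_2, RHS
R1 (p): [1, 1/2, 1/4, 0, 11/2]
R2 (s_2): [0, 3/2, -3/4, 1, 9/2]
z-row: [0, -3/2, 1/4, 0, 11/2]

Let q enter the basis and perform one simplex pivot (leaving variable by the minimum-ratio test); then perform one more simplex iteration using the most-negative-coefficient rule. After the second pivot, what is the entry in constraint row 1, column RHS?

8

Ratio test on column q — row 1: (11/2)/(1/2) = 11; row 2: (9/2)/(3/2) = 3. Minimum is 3 at row 2 (s_2 leaves); pivot element 3/2.
Divide row 2 by 3/2; eliminate column q from the other rows.
Second iteration: most negative z-row entry is -1/2 in column s_1, so s_1 enters.
Ratio test on column s_1 — row 1: 4/(1/2) = 8; row 2: entry -1/2 ≤ 0. Minimum is 8 at row 1 (p leaves); pivot element 1/2.
Divide row 1 by 1/2; eliminate column s_1 from the other rows.
After both pivots, the entry at constraint row 1, column RHS is 8.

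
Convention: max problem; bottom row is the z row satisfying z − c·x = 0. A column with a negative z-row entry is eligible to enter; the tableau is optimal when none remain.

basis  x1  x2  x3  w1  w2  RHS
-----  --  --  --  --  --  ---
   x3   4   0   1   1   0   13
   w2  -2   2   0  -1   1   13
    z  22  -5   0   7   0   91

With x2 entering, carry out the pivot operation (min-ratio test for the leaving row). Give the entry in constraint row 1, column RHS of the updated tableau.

Ratio test on column x2 — row 1: entry 0 ≤ 0; row 2: 13/2 = 13/2. Minimum is 13/2 at row 2 (w2 leaves); pivot element 2.
Divide row 2 by 2; eliminate column x2 from the other rows.
Row 1 update in column RHS: 13 − 0·(13/2) = 13.

13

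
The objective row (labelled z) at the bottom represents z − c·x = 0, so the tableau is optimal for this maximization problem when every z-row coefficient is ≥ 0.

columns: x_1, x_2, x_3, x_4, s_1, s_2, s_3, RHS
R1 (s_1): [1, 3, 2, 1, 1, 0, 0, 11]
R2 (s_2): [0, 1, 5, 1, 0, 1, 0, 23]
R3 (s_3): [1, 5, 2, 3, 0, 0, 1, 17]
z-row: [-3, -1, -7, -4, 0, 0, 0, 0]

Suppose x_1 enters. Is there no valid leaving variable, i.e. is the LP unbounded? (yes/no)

no

Column x_1 has positive entries in row(s) 1, 3, so the ratio test bounds it — not unbounded.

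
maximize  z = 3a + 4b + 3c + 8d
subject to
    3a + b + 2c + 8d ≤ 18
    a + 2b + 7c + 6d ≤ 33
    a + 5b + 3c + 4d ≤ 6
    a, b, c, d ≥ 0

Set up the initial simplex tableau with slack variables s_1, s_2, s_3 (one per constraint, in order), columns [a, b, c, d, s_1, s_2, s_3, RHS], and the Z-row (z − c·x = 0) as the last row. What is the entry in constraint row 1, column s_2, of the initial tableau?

Slack s_2 belongs to constraint 2; its column is the unit vector e_2, so the entry in row 1 is 0.

0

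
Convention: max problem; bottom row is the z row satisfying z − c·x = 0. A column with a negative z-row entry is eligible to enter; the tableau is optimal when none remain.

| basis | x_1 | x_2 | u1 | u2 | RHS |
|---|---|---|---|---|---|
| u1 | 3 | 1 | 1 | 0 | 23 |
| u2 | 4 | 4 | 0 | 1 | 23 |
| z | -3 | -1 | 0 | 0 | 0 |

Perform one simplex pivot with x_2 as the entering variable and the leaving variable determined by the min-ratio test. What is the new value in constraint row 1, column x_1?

Ratio test on column x_2 — row 1: 23/1 = 23; row 2: 23/4 = 23/4. Minimum is 23/4 at row 2 (u2 leaves); pivot element 4.
Divide row 2 by 4; eliminate column x_2 from the other rows.
Row 1 update in column x_1: 3 − 1·1 = 2.

2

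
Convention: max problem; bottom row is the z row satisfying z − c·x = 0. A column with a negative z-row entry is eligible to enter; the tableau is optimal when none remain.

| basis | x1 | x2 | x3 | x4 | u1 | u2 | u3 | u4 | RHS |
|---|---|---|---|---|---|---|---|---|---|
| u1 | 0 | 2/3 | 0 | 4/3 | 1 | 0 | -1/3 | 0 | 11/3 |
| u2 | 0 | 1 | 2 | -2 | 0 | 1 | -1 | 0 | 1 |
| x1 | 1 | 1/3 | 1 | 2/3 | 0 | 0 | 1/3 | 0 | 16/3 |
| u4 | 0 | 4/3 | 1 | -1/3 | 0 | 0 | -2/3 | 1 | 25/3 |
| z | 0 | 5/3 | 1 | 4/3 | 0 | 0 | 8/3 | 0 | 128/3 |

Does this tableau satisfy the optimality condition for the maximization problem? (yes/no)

Every z-row coefficient is ≥ 0, so the tableau is optimal.

yes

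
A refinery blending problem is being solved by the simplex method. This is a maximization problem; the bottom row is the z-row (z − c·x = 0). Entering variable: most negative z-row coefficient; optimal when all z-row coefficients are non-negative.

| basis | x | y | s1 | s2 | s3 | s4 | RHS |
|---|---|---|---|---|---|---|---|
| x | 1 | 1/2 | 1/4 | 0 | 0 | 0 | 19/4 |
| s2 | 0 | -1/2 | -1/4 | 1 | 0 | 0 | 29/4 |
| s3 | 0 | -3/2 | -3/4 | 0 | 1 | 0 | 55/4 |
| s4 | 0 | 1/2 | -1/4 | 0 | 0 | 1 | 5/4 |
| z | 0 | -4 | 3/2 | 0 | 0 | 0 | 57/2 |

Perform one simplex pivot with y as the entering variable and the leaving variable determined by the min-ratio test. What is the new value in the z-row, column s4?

8

Ratio test on column y — row 1: (19/4)/(1/2) = 19/2; row 2: entry -1/2 ≤ 0; row 3: entry -3/2 ≤ 0; row 4: (5/4)/(1/2) = 5/2. Minimum is 5/2 at row 4 (s4 leaves); pivot element 1/2.
Divide row 4 by 1/2; eliminate column y from the other rows.
z-row update in column s4: 0 − (-4)·2 = 8.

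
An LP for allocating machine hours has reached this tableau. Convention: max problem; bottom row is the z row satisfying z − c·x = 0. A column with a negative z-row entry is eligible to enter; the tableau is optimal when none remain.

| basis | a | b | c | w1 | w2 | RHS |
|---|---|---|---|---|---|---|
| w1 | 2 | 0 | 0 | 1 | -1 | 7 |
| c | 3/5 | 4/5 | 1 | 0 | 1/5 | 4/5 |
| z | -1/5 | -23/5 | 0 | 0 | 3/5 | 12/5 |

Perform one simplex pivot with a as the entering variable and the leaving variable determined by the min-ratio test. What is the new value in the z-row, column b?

-13/3

Ratio test on column a — row 1: 7/2 = 7/2; row 2: (4/5)/(3/5) = 4/3. Minimum is 4/3 at row 2 (c leaves); pivot element 3/5.
Divide row 2 by 3/5; eliminate column a from the other rows.
z-row update in column b: -23/5 − (-1/5)·(4/3) = -13/3.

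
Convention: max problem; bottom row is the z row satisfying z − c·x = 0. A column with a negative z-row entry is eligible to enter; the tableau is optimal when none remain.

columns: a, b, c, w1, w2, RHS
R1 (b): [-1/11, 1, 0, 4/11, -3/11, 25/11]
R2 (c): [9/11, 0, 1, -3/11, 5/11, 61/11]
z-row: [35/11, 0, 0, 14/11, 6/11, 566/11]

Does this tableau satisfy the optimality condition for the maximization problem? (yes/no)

yes

Every z-row coefficient is ≥ 0, so the tableau is optimal.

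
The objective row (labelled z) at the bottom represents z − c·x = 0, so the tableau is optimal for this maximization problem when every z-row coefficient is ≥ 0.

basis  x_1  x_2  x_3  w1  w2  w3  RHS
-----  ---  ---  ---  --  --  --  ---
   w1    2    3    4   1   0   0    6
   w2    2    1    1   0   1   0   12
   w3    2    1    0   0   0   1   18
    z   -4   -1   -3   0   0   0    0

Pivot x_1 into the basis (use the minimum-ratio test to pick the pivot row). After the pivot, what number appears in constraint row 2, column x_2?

-2

Ratio test on column x_1 — row 1: 6/2 = 3; row 2: 12/2 = 6; row 3: 18/2 = 9. Minimum is 3 at row 1 (w1 leaves); pivot element 2.
Divide row 1 by 2; eliminate column x_1 from the other rows.
Row 2 update in column x_2: 1 − 2·(3/2) = -2.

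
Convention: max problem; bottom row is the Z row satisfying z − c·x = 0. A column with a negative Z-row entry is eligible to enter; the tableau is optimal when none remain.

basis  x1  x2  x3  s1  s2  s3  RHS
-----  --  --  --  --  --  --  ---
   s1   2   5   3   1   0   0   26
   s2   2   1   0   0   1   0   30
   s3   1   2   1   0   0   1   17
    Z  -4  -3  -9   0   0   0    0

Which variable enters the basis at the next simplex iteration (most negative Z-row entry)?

x3

Negative Z-row entries: x1: -4, x2: -3, x3: -9.
The most negative is -9 in column x3, so x3 enters.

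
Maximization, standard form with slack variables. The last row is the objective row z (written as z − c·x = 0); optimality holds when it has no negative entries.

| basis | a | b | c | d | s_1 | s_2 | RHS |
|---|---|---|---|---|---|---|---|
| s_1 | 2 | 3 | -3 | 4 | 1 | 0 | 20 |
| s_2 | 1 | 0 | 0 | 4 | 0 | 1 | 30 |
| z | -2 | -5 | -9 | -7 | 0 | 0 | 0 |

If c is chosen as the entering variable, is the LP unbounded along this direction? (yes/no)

yes

Every constraint-row entry in column c is ≤ 0, so increasing c is unbounded.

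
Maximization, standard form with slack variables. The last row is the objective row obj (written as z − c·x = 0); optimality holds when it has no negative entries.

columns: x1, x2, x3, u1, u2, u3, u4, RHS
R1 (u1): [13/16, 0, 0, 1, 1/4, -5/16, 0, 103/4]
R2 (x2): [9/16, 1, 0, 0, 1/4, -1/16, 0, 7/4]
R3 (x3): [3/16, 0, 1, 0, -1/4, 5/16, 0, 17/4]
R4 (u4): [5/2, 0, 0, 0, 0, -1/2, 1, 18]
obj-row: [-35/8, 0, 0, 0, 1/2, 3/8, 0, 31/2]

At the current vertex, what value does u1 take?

103/4

u1 is basic (row 1); its value is the RHS of that row, 103/4.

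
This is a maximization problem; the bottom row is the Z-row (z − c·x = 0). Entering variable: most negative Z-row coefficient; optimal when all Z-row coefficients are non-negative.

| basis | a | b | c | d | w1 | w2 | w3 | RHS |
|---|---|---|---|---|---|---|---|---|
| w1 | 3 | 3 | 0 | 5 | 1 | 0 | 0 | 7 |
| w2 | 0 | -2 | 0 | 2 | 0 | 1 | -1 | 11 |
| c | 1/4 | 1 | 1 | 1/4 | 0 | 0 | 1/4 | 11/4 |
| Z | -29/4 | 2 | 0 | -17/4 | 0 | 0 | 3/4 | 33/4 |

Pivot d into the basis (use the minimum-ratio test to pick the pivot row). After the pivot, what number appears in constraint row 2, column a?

Ratio test on column d — row 1: 7/5 = 7/5; row 2: 11/2 = 11/2; row 3: (11/4)/(1/4) = 11. Minimum is 7/5 at row 1 (w1 leaves); pivot element 5.
Divide row 1 by 5; eliminate column d from the other rows.
Row 2 update in column a: 0 − 2·(3/5) = -6/5.

-6/5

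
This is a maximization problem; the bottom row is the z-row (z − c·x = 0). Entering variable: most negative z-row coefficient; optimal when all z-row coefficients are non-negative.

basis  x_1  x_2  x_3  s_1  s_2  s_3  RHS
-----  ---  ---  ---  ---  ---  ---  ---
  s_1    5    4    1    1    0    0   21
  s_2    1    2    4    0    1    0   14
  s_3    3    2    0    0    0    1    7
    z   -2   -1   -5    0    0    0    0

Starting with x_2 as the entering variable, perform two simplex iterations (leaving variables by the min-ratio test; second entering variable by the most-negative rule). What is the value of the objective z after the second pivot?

Ratio test on column x_2 — row 1: 21/4 = 21/4; row 2: 14/2 = 7; row 3: 7/2 = 7/2. Minimum is 7/2 at row 3 (s_3 leaves); pivot element 2.
Pivot on row 3; the z-row RHS becomes 0 − (-1)·(7/2) = 7/2.
Next entering variable (most negative z-row entry -5): x_3.
Ratio test on column x_3 — row 1: 7/1 = 7; row 2: 7/4 = 7/4; row 3: entry 0 ≤ 0. Minimum is 7/4 at row 2 (s_2 leaves); pivot element 4.
After the second pivot the z-row RHS is 7/2 − (-5)·(7/4) = 49/4.

49/4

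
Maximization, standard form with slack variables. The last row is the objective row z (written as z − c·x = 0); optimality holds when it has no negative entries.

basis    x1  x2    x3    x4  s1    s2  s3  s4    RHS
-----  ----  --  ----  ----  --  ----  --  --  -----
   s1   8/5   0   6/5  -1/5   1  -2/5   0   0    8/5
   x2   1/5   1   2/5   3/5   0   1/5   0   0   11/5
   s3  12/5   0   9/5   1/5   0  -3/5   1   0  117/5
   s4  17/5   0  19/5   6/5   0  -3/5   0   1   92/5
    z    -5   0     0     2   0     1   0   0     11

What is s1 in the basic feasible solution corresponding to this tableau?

8/5

s1 is basic (row 1); its value is the RHS of that row, 8/5.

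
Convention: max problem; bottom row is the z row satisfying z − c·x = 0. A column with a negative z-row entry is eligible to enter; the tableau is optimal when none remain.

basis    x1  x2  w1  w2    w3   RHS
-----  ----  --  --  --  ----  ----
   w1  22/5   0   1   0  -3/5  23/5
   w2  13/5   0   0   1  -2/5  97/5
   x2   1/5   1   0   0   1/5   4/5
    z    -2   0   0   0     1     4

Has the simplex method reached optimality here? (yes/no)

The z-row has a negative entry -2 in column x1, so it is not optimal.

no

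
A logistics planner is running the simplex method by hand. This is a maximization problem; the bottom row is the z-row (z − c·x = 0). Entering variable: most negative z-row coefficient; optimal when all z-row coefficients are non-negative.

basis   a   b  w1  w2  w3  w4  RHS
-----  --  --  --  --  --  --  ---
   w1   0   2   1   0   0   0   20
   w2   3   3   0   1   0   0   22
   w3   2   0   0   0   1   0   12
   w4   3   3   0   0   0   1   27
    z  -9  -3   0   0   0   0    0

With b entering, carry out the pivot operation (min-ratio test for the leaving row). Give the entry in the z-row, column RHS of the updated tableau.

Ratio test on column b — row 1: 20/2 = 10; row 2: 22/3 = 22/3; row 3: entry 0 ≤ 0; row 4: 27/3 = 9. Minimum is 22/3 at row 2 (w2 leaves); pivot element 3.
Divide row 2 by 3; eliminate column b from the other rows.
z-row update in column RHS: 0 − (-3)·(22/3) = 22.

22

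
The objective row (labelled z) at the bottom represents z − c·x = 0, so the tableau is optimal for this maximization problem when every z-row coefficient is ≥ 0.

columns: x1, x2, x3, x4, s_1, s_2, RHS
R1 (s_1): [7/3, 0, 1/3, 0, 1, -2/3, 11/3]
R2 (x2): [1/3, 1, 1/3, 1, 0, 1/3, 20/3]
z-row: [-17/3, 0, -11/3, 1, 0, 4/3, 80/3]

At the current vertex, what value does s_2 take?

s_2 is not in the basis, so in the current basic feasible solution s_2 = 0.

0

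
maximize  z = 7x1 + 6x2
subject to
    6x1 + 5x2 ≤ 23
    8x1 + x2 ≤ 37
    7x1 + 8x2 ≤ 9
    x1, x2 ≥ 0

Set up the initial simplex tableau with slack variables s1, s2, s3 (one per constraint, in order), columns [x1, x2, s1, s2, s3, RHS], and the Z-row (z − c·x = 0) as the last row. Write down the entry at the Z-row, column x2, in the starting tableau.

The Z-row carries the negated objective coefficients: the x2 entry is -6.

-6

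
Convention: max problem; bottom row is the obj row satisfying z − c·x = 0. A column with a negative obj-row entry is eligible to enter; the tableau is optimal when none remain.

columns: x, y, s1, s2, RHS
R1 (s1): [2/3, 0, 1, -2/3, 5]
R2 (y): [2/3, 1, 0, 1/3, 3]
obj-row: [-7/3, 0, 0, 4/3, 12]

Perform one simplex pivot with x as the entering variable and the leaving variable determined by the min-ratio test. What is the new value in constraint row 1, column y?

-1

Ratio test on column x — row 1: 5/(2/3) = 15/2; row 2: 3/(2/3) = 9/2. Minimum is 9/2 at row 2 (y leaves); pivot element 2/3.
Divide row 2 by 2/3; eliminate column x from the other rows.
Row 1 update in column y: 0 − (2/3)·(3/2) = -1.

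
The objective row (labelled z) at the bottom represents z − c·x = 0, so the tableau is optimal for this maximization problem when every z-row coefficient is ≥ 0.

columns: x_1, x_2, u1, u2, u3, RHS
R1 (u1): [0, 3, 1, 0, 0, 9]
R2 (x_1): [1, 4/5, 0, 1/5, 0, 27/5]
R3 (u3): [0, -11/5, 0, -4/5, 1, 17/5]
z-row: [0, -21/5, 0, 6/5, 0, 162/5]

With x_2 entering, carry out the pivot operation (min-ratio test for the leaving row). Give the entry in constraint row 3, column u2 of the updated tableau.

Ratio test on column x_2 — row 1: 9/3 = 3; row 2: (27/5)/(4/5) = 27/4; row 3: entry -11/5 ≤ 0. Minimum is 3 at row 1 (u1 leaves); pivot element 3.
Divide row 1 by 3; eliminate column x_2 from the other rows.
Row 3 update in column u2: -4/5 − (-11/5)·0 = -4/5.

-4/5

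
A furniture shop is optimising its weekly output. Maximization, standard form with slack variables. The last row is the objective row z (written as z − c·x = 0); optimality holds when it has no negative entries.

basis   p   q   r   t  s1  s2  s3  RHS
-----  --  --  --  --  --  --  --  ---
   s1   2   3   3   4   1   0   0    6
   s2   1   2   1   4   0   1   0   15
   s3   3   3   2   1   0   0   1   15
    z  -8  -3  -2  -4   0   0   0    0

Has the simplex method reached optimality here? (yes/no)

The z-row has a negative entry -8 in column p, so it is not optimal.

no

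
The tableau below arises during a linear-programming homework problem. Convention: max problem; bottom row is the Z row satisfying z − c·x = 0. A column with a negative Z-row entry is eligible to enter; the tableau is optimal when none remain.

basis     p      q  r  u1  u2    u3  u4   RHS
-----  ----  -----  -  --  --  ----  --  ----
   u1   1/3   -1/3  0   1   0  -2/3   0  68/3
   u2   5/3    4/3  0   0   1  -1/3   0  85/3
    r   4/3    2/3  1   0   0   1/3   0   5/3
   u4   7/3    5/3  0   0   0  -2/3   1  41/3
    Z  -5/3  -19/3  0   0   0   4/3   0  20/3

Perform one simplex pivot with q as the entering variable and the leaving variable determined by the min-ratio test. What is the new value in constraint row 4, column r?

Ratio test on column q — row 1: entry -1/3 ≤ 0; row 2: (85/3)/(4/3) = 85/4; row 3: (5/3)/(2/3) = 5/2; row 4: (41/3)/(5/3) = 41/5. Minimum is 5/2 at row 3 (r leaves); pivot element 2/3.
Divide row 3 by 2/3; eliminate column q from the other rows.
Row 4 update in column r: 0 − (5/3)·(3/2) = -5/2.

-5/2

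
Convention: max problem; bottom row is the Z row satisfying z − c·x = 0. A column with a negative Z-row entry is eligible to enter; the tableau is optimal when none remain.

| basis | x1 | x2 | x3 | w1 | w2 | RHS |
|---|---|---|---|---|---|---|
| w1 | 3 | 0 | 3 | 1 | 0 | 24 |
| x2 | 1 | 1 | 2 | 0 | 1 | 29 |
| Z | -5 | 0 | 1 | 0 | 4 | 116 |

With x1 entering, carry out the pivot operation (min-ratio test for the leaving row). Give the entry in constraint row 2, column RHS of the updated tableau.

21

Ratio test on column x1 — row 1: 24/3 = 8; row 2: 29/1 = 29. Minimum is 8 at row 1 (w1 leaves); pivot element 3.
Divide row 1 by 3; eliminate column x1 from the other rows.
Row 2 update in column RHS: 29 − 1·8 = 21.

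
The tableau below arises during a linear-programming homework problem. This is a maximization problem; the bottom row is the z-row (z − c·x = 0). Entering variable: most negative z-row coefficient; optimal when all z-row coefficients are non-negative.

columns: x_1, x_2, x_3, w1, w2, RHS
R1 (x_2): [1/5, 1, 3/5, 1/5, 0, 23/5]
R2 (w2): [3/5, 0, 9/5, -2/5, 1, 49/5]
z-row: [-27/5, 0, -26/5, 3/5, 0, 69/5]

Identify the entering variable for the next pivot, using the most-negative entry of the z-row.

Negative z-row entries: x_1: -27/5, x_3: -26/5.
The most negative is -27/5 in column x_1, so x_1 enters.

x_1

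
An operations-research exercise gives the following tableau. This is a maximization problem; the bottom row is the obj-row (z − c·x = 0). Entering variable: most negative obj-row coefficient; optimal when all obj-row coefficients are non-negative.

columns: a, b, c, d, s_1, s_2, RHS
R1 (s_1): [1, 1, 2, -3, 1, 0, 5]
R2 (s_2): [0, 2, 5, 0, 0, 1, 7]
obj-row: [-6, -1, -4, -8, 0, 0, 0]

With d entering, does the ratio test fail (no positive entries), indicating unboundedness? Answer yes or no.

Every constraint-row entry in column d is ≤ 0, so increasing d is unbounded.

yes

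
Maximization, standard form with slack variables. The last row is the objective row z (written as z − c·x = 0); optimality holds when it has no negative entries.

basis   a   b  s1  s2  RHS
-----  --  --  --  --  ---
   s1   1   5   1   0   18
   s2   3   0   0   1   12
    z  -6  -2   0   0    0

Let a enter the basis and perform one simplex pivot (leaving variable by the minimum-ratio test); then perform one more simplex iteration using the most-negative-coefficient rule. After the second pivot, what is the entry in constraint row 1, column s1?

1/5

Ratio test on column a — row 1: 18/1 = 18; row 2: 12/3 = 4. Minimum is 4 at row 2 (s2 leaves); pivot element 3.
Divide row 2 by 3; eliminate column a from the other rows.
Second iteration: most negative z-row entry is -2 in column b, so b enters.
Ratio test on column b — row 1: 14/5 = 14/5; row 2: entry 0 ≤ 0. Minimum is 14/5 at row 1 (s1 leaves); pivot element 5.
Divide row 1 by 5; eliminate column b from the other rows.
After both pivots, the entry at constraint row 1, column s1 is 1/5.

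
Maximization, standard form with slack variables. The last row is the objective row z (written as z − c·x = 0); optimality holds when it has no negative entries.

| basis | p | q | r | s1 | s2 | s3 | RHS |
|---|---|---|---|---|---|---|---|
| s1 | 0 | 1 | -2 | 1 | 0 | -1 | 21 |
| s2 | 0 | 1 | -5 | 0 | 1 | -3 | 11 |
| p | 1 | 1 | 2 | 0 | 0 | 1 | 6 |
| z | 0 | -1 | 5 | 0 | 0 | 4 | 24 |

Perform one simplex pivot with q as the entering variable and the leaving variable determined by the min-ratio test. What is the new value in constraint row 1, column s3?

-2

Ratio test on column q — row 1: 21/1 = 21; row 2: 11/1 = 11; row 3: 6/1 = 6. Minimum is 6 at row 3 (p leaves); pivot element 1.
Divide row 3 by 1; eliminate column q from the other rows.
Row 1 update in column s3: -1 − 1·1 = -2.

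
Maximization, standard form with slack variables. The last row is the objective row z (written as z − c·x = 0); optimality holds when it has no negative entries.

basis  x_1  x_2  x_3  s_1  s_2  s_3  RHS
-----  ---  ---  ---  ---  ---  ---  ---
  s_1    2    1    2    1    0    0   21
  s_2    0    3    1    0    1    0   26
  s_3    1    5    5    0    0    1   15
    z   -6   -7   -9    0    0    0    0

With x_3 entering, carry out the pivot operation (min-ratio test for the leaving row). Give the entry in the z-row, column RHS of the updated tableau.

27

Ratio test on column x_3 — row 1: 21/2 = 21/2; row 2: 26/1 = 26; row 3: 15/5 = 3. Minimum is 3 at row 3 (s_3 leaves); pivot element 5.
Divide row 3 by 5; eliminate column x_3 from the other rows.
z-row update in column RHS: 0 − (-9)·3 = 27.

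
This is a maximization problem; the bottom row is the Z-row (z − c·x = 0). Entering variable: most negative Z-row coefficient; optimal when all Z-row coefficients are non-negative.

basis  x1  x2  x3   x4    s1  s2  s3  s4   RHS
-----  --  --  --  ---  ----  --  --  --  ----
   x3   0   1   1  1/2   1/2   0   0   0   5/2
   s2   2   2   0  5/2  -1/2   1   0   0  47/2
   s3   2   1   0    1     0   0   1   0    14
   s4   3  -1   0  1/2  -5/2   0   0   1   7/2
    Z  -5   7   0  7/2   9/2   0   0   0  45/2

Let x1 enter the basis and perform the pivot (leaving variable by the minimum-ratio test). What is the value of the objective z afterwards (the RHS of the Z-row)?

Ratio test on column x1 — row 1: entry 0 ≤ 0; row 2: (47/2)/2 = 47/4; row 3: 14/2 = 7; row 4: (7/2)/3 = 7/6. Minimum is 7/6 at row 4 (s4 leaves); pivot element 3.
Pivot on row 4; the Z-row RHS becomes 45/2 − (-5)·(7/6) = 85/3.

85/3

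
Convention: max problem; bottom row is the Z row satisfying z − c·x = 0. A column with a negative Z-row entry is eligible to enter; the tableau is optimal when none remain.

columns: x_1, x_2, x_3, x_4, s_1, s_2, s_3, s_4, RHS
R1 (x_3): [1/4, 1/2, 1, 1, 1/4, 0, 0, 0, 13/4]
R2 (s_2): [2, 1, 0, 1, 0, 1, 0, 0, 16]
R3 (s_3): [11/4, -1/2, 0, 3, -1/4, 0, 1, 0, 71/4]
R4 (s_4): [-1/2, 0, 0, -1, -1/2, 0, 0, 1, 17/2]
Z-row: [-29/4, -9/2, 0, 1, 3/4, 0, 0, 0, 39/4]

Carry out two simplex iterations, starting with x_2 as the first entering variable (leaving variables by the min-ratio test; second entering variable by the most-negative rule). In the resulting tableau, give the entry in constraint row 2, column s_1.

Ratio test on column x_2 — row 1: (13/4)/(1/2) = 13/2; row 2: 16/1 = 16; row 3: entry -1/2 ≤ 0; row 4: entry 0 ≤ 0. Minimum is 13/2 at row 1 (x_3 leaves); pivot element 1/2.
Divide row 1 by 1/2; eliminate column x_2 from the other rows.
Second iteration: most negative Z-row entry is -5 in column x_1, so x_1 enters.
Ratio test on column x_1 — row 1: (13/2)/(1/2) = 13; row 2: (19/2)/(3/2) = 19/3; row 3: 21/3 = 7; row 4: entry -1/2 ≤ 0. Minimum is 19/3 at row 2 (s_2 leaves); pivot element 3/2.
Divide row 2 by 3/2; eliminate column x_1 from the other rows.
After both pivots, the entry at constraint row 2, column s_1 is -1/3.

-1/3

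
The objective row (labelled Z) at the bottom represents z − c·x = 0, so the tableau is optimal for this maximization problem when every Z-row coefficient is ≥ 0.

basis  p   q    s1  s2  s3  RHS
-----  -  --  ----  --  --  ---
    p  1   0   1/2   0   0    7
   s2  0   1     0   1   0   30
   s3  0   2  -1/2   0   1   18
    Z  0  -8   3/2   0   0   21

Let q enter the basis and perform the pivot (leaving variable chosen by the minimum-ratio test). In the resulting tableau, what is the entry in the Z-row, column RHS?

Ratio test on column q — row 1: entry 0 ≤ 0; row 2: 30/1 = 30; row 3: 18/2 = 9. Minimum is 9 at row 3 (s3 leaves); pivot element 2.
Divide row 3 by 2; eliminate column q from the other rows.
Z-row update in column RHS: 21 − (-8)·9 = 93.

93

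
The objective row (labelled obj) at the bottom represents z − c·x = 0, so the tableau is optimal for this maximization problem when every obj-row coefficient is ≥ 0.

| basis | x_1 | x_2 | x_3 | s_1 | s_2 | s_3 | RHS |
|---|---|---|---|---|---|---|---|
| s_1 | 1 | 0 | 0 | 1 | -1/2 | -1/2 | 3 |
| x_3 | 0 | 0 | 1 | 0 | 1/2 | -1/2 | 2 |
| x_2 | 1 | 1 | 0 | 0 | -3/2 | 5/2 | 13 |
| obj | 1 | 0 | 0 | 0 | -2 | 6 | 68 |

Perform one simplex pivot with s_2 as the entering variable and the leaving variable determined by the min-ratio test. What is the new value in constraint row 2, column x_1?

0

Ratio test on column s_2 — row 1: entry -1/2 ≤ 0; row 2: 2/(1/2) = 4; row 3: entry -3/2 ≤ 0. Minimum is 4 at row 2 (x_3 leaves); pivot element 1/2.
Divide row 2 by 1/2; eliminate column s_2 from the other rows.
In the new row 2, the x_1 entry is the old entry divided by the pivot: 0/(1/2) = 0.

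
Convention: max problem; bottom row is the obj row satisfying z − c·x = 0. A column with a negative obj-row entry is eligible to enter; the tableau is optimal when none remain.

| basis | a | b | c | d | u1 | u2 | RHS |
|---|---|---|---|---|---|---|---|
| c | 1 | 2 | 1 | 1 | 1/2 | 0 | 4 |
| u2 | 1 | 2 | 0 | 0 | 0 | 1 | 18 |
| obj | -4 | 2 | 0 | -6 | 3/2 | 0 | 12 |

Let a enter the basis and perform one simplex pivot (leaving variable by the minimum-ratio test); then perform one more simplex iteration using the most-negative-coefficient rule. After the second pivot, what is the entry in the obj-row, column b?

Ratio test on column a — row 1: 4/1 = 4; row 2: 18/1 = 18. Minimum is 4 at row 1 (c leaves); pivot element 1.
Divide row 1 by 1; eliminate column a from the other rows.
Second iteration: most negative obj-row entry is -2 in column d, so d enters.
Ratio test on column d — row 1: 4/1 = 4; row 2: entry -1 ≤ 0. Minimum is 4 at row 1 (a leaves); pivot element 1.
Divide row 1 by 1; eliminate column d from the other rows.
After both pivots, the entry at the obj-row, column b is 14.

14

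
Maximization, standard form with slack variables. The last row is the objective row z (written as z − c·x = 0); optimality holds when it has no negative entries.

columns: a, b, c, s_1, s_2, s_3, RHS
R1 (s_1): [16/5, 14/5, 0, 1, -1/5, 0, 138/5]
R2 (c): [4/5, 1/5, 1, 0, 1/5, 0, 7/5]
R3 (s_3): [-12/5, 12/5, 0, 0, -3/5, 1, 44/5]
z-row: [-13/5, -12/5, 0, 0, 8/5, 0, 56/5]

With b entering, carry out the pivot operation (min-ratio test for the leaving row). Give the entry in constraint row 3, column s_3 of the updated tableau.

5/12

Ratio test on column b — row 1: (138/5)/(14/5) = 69/7; row 2: (7/5)/(1/5) = 7; row 3: (44/5)/(12/5) = 11/3. Minimum is 11/3 at row 3 (s_3 leaves); pivot element 12/5.
Divide row 3 by 12/5; eliminate column b from the other rows.
In the new row 3, the s_3 entry is the old entry divided by the pivot: 1/(12/5) = 5/12.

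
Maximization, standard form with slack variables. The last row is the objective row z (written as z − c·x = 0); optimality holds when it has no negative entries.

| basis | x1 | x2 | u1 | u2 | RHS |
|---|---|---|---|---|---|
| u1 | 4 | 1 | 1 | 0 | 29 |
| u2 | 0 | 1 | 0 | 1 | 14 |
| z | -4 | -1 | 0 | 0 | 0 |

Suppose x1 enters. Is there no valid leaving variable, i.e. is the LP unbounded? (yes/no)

Column x1 has positive entries in row(s) 1, so the ratio test bounds it — not unbounded.

no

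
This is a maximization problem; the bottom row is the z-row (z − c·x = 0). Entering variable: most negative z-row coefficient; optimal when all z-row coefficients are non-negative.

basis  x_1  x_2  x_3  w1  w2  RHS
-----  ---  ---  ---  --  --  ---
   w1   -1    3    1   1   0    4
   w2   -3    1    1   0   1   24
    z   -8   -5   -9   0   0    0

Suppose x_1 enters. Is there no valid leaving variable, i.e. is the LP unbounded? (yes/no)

Every constraint-row entry in column x_1 is ≤ 0, so increasing x_1 is unbounded.

yes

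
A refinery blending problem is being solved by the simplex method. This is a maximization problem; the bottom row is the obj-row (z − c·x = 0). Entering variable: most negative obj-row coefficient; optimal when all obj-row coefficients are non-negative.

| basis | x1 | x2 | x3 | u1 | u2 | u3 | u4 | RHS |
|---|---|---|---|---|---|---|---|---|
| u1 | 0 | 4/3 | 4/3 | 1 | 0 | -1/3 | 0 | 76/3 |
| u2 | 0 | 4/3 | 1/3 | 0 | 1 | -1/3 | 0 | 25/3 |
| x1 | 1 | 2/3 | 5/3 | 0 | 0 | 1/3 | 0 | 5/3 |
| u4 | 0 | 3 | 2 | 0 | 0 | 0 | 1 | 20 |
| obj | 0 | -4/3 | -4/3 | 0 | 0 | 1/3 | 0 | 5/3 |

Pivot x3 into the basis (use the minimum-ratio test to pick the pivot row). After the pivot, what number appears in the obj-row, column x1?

Ratio test on column x3 — row 1: (76/3)/(4/3) = 19; row 2: (25/3)/(1/3) = 25; row 3: (5/3)/(5/3) = 1; row 4: 20/2 = 10. Minimum is 1 at row 3 (x1 leaves); pivot element 5/3.
Divide row 3 by 5/3; eliminate column x3 from the other rows.
obj-row update in column x1: 0 − (-4/3)·(3/5) = 4/5.

4/5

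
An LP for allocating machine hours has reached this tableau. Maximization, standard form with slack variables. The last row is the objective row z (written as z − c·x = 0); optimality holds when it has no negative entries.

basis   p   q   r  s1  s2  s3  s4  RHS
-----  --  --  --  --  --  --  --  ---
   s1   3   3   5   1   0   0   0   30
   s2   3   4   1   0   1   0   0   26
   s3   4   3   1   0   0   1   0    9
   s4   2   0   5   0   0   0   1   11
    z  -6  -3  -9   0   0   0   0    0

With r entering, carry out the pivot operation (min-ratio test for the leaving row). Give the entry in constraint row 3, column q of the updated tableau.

Ratio test on column r — row 1: 30/5 = 6; row 2: 26/1 = 26; row 3: 9/1 = 9; row 4: 11/5 = 11/5. Minimum is 11/5 at row 4 (s4 leaves); pivot element 5.
Divide row 4 by 5; eliminate column r from the other rows.
Row 3 update in column q: 3 − 1·0 = 3.

3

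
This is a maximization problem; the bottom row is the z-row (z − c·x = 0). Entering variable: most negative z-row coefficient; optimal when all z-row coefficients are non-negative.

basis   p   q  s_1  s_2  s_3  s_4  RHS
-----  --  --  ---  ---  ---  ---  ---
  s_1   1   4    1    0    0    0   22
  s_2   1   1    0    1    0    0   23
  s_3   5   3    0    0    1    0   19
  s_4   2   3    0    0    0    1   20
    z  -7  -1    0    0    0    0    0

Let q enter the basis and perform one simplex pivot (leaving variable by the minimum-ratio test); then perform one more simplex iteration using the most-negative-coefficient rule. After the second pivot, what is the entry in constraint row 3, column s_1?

Ratio test on column q — row 1: 22/4 = 11/2; row 2: 23/1 = 23; row 3: 19/3 = 19/3; row 4: 20/3 = 20/3. Minimum is 11/2 at row 1 (s_1 leaves); pivot element 4.
Divide row 1 by 4; eliminate column q from the other rows.
Second iteration: most negative z-row entry is -27/4 in column p, so p enters.
Ratio test on column p — row 1: (11/2)/(1/4) = 22; row 2: (35/2)/(3/4) = 70/3; row 3: (5/2)/(17/4) = 10/17; row 4: (7/2)/(5/4) = 14/5. Minimum is 10/17 at row 3 (s_3 leaves); pivot element 17/4.
Divide row 3 by 17/4; eliminate column p from the other rows.
After both pivots, the entry at constraint row 3, column s_1 is -3/17.

-3/17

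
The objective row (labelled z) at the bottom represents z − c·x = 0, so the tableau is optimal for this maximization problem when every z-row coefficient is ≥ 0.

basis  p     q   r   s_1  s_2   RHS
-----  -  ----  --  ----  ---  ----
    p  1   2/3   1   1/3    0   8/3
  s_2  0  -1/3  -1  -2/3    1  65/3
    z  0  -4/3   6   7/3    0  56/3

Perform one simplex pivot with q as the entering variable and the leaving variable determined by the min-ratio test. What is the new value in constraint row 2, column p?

1/2

Ratio test on column q — row 1: (8/3)/(2/3) = 4; row 2: entry -1/3 ≤ 0. Minimum is 4 at row 1 (p leaves); pivot element 2/3.
Divide row 1 by 2/3; eliminate column q from the other rows.
Row 2 update in column p: 0 − (-1/3)·(3/2) = 1/2.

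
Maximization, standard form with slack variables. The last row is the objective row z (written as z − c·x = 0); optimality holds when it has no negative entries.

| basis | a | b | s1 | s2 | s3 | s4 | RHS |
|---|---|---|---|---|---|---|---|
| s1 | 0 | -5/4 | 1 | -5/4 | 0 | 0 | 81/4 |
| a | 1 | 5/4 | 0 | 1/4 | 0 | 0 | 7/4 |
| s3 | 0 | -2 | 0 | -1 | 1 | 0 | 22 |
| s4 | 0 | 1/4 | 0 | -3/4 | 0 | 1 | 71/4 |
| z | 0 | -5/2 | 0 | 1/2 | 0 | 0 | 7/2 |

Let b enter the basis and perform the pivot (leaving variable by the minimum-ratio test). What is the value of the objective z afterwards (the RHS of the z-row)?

7

Ratio test on column b — row 1: entry -5/4 ≤ 0; row 2: (7/4)/(5/4) = 7/5; row 3: entry -2 ≤ 0; row 4: (71/4)/(1/4) = 71. Minimum is 7/5 at row 2 (a leaves); pivot element 5/4.
Pivot on row 2; the z-row RHS becomes 7/2 − (-5/2)·(7/5) = 7.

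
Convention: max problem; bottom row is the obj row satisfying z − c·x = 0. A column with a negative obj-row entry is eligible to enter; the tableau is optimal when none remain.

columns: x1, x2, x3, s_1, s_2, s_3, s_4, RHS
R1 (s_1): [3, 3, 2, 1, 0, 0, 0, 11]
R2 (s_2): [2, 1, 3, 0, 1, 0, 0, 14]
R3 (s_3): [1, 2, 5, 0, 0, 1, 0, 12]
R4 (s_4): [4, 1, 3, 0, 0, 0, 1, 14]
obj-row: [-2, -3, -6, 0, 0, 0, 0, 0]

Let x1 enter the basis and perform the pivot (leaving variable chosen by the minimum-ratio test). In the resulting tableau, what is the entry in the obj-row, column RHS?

Ratio test on column x1 — row 1: 11/3 = 11/3; row 2: 14/2 = 7; row 3: 12/1 = 12; row 4: 14/4 = 7/2. Minimum is 7/2 at row 4 (s_4 leaves); pivot element 4.
Divide row 4 by 4; eliminate column x1 from the other rows.
obj-row update in column RHS: 0 − (-2)·(7/2) = 7.

7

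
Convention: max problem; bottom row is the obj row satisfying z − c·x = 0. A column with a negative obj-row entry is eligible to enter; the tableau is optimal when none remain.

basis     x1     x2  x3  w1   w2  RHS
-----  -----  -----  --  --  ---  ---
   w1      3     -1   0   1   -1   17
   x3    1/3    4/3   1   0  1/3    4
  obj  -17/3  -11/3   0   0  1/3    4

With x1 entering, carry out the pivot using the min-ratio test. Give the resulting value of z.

325/9

Ratio test on column x1 — row 1: 17/3 = 17/3; row 2: 4/(1/3) = 12. Minimum is 17/3 at row 1 (w1 leaves); pivot element 3.
Pivot on row 1; the obj-row RHS becomes 4 − (-17/3)·(17/3) = 325/9.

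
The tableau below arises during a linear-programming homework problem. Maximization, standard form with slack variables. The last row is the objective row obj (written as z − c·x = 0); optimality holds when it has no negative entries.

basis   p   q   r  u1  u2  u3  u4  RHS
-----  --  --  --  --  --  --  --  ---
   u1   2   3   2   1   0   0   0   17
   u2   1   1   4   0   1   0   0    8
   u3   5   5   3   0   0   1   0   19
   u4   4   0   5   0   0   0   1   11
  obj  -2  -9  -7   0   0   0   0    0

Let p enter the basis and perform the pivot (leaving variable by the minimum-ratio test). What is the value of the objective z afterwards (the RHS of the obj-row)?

Ratio test on column p — row 1: 17/2 = 17/2; row 2: 8/1 = 8; row 3: 19/5 = 19/5; row 4: 11/4 = 11/4. Minimum is 11/4 at row 4 (u4 leaves); pivot element 4.
Pivot on row 4; the obj-row RHS becomes 0 − (-2)·(11/4) = 11/2.

11/2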